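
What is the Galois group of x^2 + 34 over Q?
Gal(K/Q) = Z/2Z (cyclic of order 2)

x^2 + 34 is irreducible over Q since -34 is not a rational square. The splitting field Q(sqrt(-34)) has degree 2 over Q, and its unique nontrivial automorphism is sqrt(-34) ↦ -sqrt(-34). Hence Gal(Q(sqrt(-34))/Q) = Z/2Z.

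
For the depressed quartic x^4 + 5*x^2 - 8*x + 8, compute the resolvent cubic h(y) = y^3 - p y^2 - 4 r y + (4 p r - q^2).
h(y) = y^3 - 5*y^2 - 32*y + 96

Identify coefficients: p = 5, q = -8, r = 8.
Plug into h(y) = y^3 - p y^2 - 4 r y + (4 p r - q^2):
  h(y) = y^3 - (5) y^2 - 4*(8) y + (4*(5)*(8) - (-8)^2)
       = y^3 + (-5) y^2 + (-32) y + (96).
Simplifying: h(y) = y^3 - 5*y^2 - 32*y + 96.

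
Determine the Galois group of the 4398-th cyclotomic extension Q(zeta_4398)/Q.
|Gal(Q(zeta_4398)/Q)| = phi(4398) = 1464; group ≅ (Z/4398Z)^* ≅ Z/2Z × Z/732Z

The n-th cyclotomic polynomial Φ_4398(x) is the minimal polynomial of zeta_4398 over Q and has degree phi(4398) = 1464. So Q(zeta_4398) is a degree-1464 Galois extension with Galois group (Z/4398Z)^*. By CRT, (Z/4398Z)^* ≅ (Z/2Z)^* × (Z/3Z)^* × (Z/733Z)^*. Each prime-power unit group is (Z/2Z)^* ≅ trivial group (order 1); (Z/3Z)^* ≅ Z/2Z; (Z/733Z)^* ≅ Z/732Z. Hence Gal(Q(zeta_4398)/Q) ≅ Z/2Z × Z/732Z.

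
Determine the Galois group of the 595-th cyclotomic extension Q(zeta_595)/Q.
|Gal(Q(zeta_595)/Q)| = phi(595) = 384; group ≅ (Z/595Z)^* ≅ Z/4Z × Z/6Z × Z/16Z

The n-th cyclotomic polynomial Φ_595(x) is the minimal polynomial of zeta_595 over Q and has degree phi(595) = 384. So Q(zeta_595) is a degree-384 Galois extension with Galois group (Z/595Z)^*. By CRT, (Z/595Z)^* ≅ (Z/5Z)^* × (Z/7Z)^* × (Z/17Z)^*. Each prime-power unit group is (Z/5Z)^* ≅ Z/4Z; (Z/7Z)^* ≅ Z/6Z; (Z/17Z)^* ≅ Z/16Z. Hence Gal(Q(zeta_595)/Q) ≅ Z/4Z × Z/6Z × Z/16Z.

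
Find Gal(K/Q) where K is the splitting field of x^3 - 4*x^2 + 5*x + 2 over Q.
Gal(K/Q) = S_3 (symmetric group of order 6)

Compute the discriminant of x^3 + (-4)*x^2 + (5)*x + (2): Δ = -416. Since Δ is not a rational square, the Galois group is not contained in A_3; it must be the full S_3 (irreducibility of the cubic rules out anything smaller).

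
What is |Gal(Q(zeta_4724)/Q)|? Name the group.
|Gal(Q(zeta_4724)/Q)| = phi(4724) = 2360; group ≅ (Z/4724Z)^* ≅ Z/2Z × Z/1180Z

The n-th cyclotomic polynomial Φ_4724(x) is the minimal polynomial of zeta_4724 over Q and has degree phi(4724) = 2360. So Q(zeta_4724) is a degree-2360 Galois extension with Galois group (Z/4724Z)^*. By CRT, (Z/4724Z)^* ≅ (Z/4Z)^* × (Z/1181Z)^*. Each prime-power unit group is (Z/4Z)^* ≅ Z/2Z; (Z/1181Z)^* ≅ Z/1180Z. Hence Gal(Q(zeta_4724)/Q) ≅ Z/2Z × Z/1180Z.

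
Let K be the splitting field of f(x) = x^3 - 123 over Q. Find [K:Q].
[K:Q] = 6

x^3 - 123 has one real root r = 123^(1/3) and two complex roots r*zeta_3, r*zeta_3^2 where zeta_3 = e^(2*pi*i/3). The splitting field is Q(r, zeta_3). [Q(r):Q] = 3 and [Q(zeta_3):Q] = 2 with gcd = 1, so [Q(r, zeta_3):Q] = 3 * 2 = 6.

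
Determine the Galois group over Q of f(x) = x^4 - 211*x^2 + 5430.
Gal(K/Q) = V_4 (Klein four-group, Z/2Z × Z/2Z)

f factors as (x^2 - 30)(x^2 - 181), so the splitting field is K = Q(sqrt(30), sqrt(181)). The elements 30, 181, 5430 are all non-squares in Q, so sqrt(30) and sqrt(181) generate independent quadratic extensions. Thus [K:Q] = 4 and Gal(K/Q) is generated by the two order-2 automorphisms sqrt(30) ↦ -sqrt(30) and sqrt(181) ↦ -sqrt(181), giving V_4.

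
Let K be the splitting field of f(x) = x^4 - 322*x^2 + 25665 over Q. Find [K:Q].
[K:Q] = 4

f factors as (x^2 - 145)(x^2 - 177); the splitting field is K = Q(sqrt(145), sqrt(177)). Since 145, 177, and 25665 are all non-squares in Q, the three subfields Q(sqrt(145)), Q(sqrt(177)), Q(sqrt(25665)) are distinct degree-2 extensions, so [K:Q] = 4 (Klein four Galois group).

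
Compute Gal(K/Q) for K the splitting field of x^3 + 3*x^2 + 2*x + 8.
Gal(K/Q) = S_3 (symmetric group of order 6)

Compute the discriminant of x^3 + (3)*x^2 + (2)*x + (8): Δ = -1724. Since Δ is not a rational square, the Galois group is not contained in A_3; it must be the full S_3 (irreducibility of the cubic rules out anything smaller).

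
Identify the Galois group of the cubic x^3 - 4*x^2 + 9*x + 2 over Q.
Gal(K/Q) = S_3 (symmetric group of order 6)

Compute the discriminant of x^3 + (-4)*x^2 + (9)*x + (2): Δ = -2512. Since Δ is not a rational square, the Galois group is not contained in A_3; it must be the full S_3 (irreducibility of the cubic rules out anything smaller).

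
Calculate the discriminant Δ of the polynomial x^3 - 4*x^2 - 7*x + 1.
Δ = 2889

For x^3 + a x^2 + b x + c the discriminant is Δ = 18 a b c - 4 a^3 c + a^2 b^2 - 4 b^3 - 27 c^2.
Plug a = -4, b = -7, c = 1:
  18*(-4)*(-7)*(1) - 4*(-4)^3*(1) + (-4)^2*(-7)^2 - 4*(-7)^3 - 27*(1)^2
  = 504 + (256) + 784 + (1372) + (-27)
  = 2889.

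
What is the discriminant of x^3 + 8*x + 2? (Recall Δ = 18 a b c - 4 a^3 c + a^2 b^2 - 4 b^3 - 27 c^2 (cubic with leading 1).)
Δ = -2156

For x^3 + a x^2 + b x + c the discriminant is Δ = 18 a b c - 4 a^3 c + a^2 b^2 - 4 b^3 - 27 c^2.
Plug a = 0, b = 8, c = 2:
  18*(0)*(8)*(2) - 4*(0)^3*(2) + (0)^2*(8)^2 - 4*(8)^3 - 27*(2)^2
  = 0 + (0) + 0 + (-2048) + (-108)
  = -2156.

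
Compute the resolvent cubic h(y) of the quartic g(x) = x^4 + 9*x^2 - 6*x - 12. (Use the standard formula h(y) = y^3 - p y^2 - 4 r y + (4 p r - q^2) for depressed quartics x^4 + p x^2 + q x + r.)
h(y) = y^3 - 9*y^2 + 48*y - 468

Identify coefficients: p = 9, q = -6, r = -12.
Plug into h(y) = y^3 - p y^2 - 4 r y + (4 p r - q^2):
  h(y) = y^3 - (9) y^2 - 4*(-12) y + (4*(9)*(-12) - (-6)^2)
       = y^3 + (-9) y^2 + (48) y + (-468).
Simplifying: h(y) = y^3 - 9*y^2 + 48*y - 468.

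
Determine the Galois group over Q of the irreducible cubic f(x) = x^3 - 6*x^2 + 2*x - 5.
Gal(K/Q) = S_3 (symmetric group of order 6)

Compute the discriminant of x^3 + (-6)*x^2 + (2)*x + (-5): Δ = -3803. Since Δ is not a rational square, the Galois group is not contained in A_3; it must be the full S_3 (irreducibility of the cubic rules out anything smaller).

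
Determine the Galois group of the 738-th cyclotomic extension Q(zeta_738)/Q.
|Gal(Q(zeta_738)/Q)| = phi(738) = 240; group ≅ (Z/738Z)^* ≅ Z/6Z × Z/40Z

The n-th cyclotomic polynomial Φ_738(x) is the minimal polynomial of zeta_738 over Q and has degree phi(738) = 240. So Q(zeta_738) is a degree-240 Galois extension with Galois group (Z/738Z)^*. By CRT, (Z/738Z)^* ≅ (Z/2Z)^* × (Z/9Z)^* × (Z/41Z)^*. Each prime-power unit group is (Z/2Z)^* ≅ trivial group (order 1); (Z/9Z)^* ≅ Z/6Z; (Z/41Z)^* ≅ Z/40Z. Hence Gal(Q(zeta_738)/Q) ≅ Z/6Z × Z/40Z.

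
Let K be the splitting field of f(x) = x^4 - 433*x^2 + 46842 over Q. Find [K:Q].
[K:Q] = 4

f factors as (x^2 - 222)(x^2 - 211); the splitting field is K = Q(sqrt(222), sqrt(211)). Since 222, 211, and 46842 are all non-squares in Q, the three subfields Q(sqrt(222)), Q(sqrt(211)), Q(sqrt(46842)) are distinct degree-2 extensions, so [K:Q] = 4 (Klein four Galois group).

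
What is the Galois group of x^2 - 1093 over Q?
Gal(K/Q) = Z/2Z (cyclic of order 2)

x^2 - 1093 is irreducible over Q since 1093 is not a rational square. The splitting field Q(sqrt(1093)) has degree 2 over Q, and its unique nontrivial automorphism is sqrt(1093) ↦ -sqrt(1093). Hence Gal(Q(sqrt(1093))/Q) = Z/2Z.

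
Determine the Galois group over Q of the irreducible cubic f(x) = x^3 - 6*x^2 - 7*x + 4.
Gal(K/Q) = S_3 (symmetric group of order 6)

Compute the discriminant of x^3 + (-6)*x^2 + (-7)*x + (4): Δ = 9184. Since Δ is not a rational square, the Galois group is not contained in A_3; it must be the full S_3 (irreducibility of the cubic rules out anything smaller).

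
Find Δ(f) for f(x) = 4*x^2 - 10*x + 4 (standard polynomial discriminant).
Δ = 36

For a quadratic a x^2 + b x + c the discriminant is Δ = b^2 - 4ac = (-10)^2 - 4*(4)*(4) = 100 - (64) = 36.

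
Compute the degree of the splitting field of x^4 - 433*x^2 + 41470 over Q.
[K:Q] = 4

f factors as (x^2 - 143)(x^2 - 290); the splitting field is K = Q(sqrt(143), sqrt(290)). Since 143, 290, and 41470 are all non-squares in Q, the three subfields Q(sqrt(143)), Q(sqrt(290)), Q(sqrt(41470)) are distinct degree-2 extensions, so [K:Q] = 4 (Klein four Galois group).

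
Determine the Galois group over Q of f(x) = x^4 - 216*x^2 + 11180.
Gal(K/Q) = V_4 (Klein four-group, Z/2Z × Z/2Z)

f factors as (x^2 - 86)(x^2 - 130), so the splitting field is K = Q(sqrt(86), sqrt(130)). The elements 86, 130, 11180 are all non-squares in Q, so sqrt(86) and sqrt(130) generate independent quadratic extensions. Thus [K:Q] = 4 and Gal(K/Q) is generated by the two order-2 automorphisms sqrt(86) ↦ -sqrt(86) and sqrt(130) ↦ -sqrt(130), giving V_4.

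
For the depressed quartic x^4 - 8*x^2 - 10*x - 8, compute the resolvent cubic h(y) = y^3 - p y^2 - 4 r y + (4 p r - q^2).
h(y) = y^3 + 8*y^2 + 32*y + 156

Identify coefficients: p = -8, q = -10, r = -8.
Plug into h(y) = y^3 - p y^2 - 4 r y + (4 p r - q^2):
  h(y) = y^3 - (-8) y^2 - 4*(-8) y + (4*(-8)*(-8) - (-10)^2)
       = y^3 + (8) y^2 + (32) y + (156).
Simplifying: h(y) = y^3 + 8*y^2 + 32*y + 156.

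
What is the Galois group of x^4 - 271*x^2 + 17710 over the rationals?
Gal(K/Q) = V_4 (Klein four-group, Z/2Z × Z/2Z)

f factors as (x^2 - 110)(x^2 - 161), so the splitting field is K = Q(sqrt(110), sqrt(161)). The elements 110, 161, 17710 are all non-squares in Q, so sqrt(110) and sqrt(161) generate independent quadratic extensions. Thus [K:Q] = 4 and Gal(K/Q) is generated by the two order-2 automorphisms sqrt(110) ↦ -sqrt(110) and sqrt(161) ↦ -sqrt(161), giving V_4.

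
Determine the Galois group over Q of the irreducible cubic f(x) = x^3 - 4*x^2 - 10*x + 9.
Gal(K/Q) = S_3 (symmetric group of order 6)

Compute the discriminant of x^3 + (-4)*x^2 + (-10)*x + (9): Δ = 12197. Since Δ is not a rational square, the Galois group is not contained in A_3; it must be the full S_3 (irreducibility of the cubic rules out anything smaller).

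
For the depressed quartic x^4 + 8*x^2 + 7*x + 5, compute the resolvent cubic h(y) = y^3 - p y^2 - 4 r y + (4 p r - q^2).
h(y) = y^3 - 8*y^2 - 20*y + 111

Identify coefficients: p = 8, q = 7, r = 5.
Plug into h(y) = y^3 - p y^2 - 4 r y + (4 p r - q^2):
  h(y) = y^3 - (8) y^2 - 4*(5) y + (4*(8)*(5) - (7)^2)
       = y^3 + (-8) y^2 + (-20) y + (111).
Simplifying: h(y) = y^3 - 8*y^2 - 20*y + 111.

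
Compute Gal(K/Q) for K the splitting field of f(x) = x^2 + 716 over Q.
Gal(K/Q) = Z/2Z (cyclic of order 2)

x^2 + 716 is irreducible over Q since -716 is not a rational square. The splitting field Q(sqrt(-716)) has degree 2 over Q, and its unique nontrivial automorphism is sqrt(-716) ↦ -sqrt(-716). Hence Gal(Q(sqrt(-716))/Q) = Z/2Z.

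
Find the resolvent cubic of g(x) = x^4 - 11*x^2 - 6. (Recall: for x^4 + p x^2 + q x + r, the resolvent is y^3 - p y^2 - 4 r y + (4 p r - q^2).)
h(y) = y^3 + 11*y^2 + 24*y + 264

Identify coefficients: p = -11, q = 0, r = -6.
Plug into h(y) = y^3 - p y^2 - 4 r y + (4 p r - q^2):
  h(y) = y^3 - (-11) y^2 - 4*(-6) y + (4*(-11)*(-6) - (0)^2)
       = y^3 + (11) y^2 + (24) y + (264).
Simplifying: h(y) = y^3 + 11*y^2 + 24*y + 264.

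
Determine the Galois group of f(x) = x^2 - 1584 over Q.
Gal(K/Q) = Z/2Z (cyclic of order 2)

x^2 - 1584 is irreducible over Q since 1584 is not a rational square. The splitting field Q(sqrt(1584)) has degree 2 over Q, and its unique nontrivial automorphism is sqrt(1584) ↦ -sqrt(1584). Hence Gal(Q(sqrt(1584))/Q) = Z/2Z.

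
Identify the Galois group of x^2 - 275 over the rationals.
Gal(K/Q) = Z/2Z (cyclic of order 2)

x^2 - 275 is irreducible over Q since 275 is not a rational square. The splitting field Q(sqrt(275)) has degree 2 over Q, and its unique nontrivial automorphism is sqrt(275) ↦ -sqrt(275). Hence Gal(Q(sqrt(275))/Q) = Z/2Z.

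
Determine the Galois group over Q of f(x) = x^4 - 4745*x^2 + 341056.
Gal(K/Q) = Z/2Z (cyclic of order 2)

f factors as (x^2 - 4672)(x^2 - 73), so the splitting field is K = Q(sqrt(4672), sqrt(73)). The squarefree part of 4672 is 73 and the squarefree part of 73 is also 73, so sqrt(4672) and sqrt(73) are both rational multiples of sqrt(73). Hence Q(sqrt(4672)) = Q(sqrt(73)) = Q(sqrt(73)), and the splitting field collapses to a single degree-2 extension with Galois group Z/2Z.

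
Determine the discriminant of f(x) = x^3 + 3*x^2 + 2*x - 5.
Δ = -671

For x^3 + a x^2 + b x + c the discriminant is Δ = 18 a b c - 4 a^3 c + a^2 b^2 - 4 b^3 - 27 c^2.
Plug a = 3, b = 2, c = -5:
  18*(3)*(2)*(-5) - 4*(3)^3*(-5) + (3)^2*(2)^2 - 4*(2)^3 - 27*(-5)^2
  = -540 + (540) + 36 + (-32) + (-675)
  = -671.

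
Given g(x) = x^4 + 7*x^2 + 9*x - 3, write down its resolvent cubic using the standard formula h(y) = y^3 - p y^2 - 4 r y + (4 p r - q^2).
h(y) = y^3 - 7*y^2 + 12*y - 165

Identify coefficients: p = 7, q = 9, r = -3.
Plug into h(y) = y^3 - p y^2 - 4 r y + (4 p r - q^2):
  h(y) = y^3 - (7) y^2 - 4*(-3) y + (4*(7)*(-3) - (9)^2)
       = y^3 + (-7) y^2 + (12) y + (-165).
Simplifying: h(y) = y^3 - 7*y^2 + 12*y - 165.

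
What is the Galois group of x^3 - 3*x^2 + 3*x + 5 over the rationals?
Gal(K/Q) = S_3 (symmetric group of order 6)

Compute the discriminant of x^3 + (-3)*x^2 + (3)*x + (5): Δ = -972. Since Δ is not a rational square, the Galois group is not contained in A_3; it must be the full S_3 (irreducibility of the cubic rules out anything smaller).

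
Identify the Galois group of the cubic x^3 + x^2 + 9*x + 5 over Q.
Gal(K/Q) = S_3 (symmetric group of order 6)

Compute the discriminant of x^3 + (1)*x^2 + (9)*x + (5): Δ = -2720. Since Δ is not a rational square, the Galois group is not contained in A_3; it must be the full S_3 (irreducibility of the cubic rules out anything smaller).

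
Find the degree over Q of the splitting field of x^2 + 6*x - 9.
[K:Q] = 2

The discriminant of x^2 + (6)*x + (-9) is b^2 - 4c = 36 - (-36) = 72. Since 72 is not a perfect square in Q, the polynomial is irreducible over Q. Its two roots generate a degree-2 extension, so [K:Q] = 2.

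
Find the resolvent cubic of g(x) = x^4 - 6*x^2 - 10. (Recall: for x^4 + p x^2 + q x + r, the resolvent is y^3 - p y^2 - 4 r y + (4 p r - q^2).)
h(y) = y^3 + 6*y^2 + 40*y + 240

Identify coefficients: p = -6, q = 0, r = -10.
Plug into h(y) = y^3 - p y^2 - 4 r y + (4 p r - q^2):
  h(y) = y^3 - (-6) y^2 - 4*(-10) y + (4*(-6)*(-10) - (0)^2)
       = y^3 + (6) y^2 + (40) y + (240).
Simplifying: h(y) = y^3 + 6*y^2 + 40*y + 240.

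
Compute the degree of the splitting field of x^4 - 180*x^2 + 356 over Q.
[K:Q] = 4

f factors as (x^2 - 2)(x^2 - 178); the splitting field is K = Q(sqrt(2), sqrt(178)). Since 2, 178, and 356 are all non-squares in Q, the three subfields Q(sqrt(2)), Q(sqrt(178)), Q(sqrt(356)) are distinct degree-2 extensions, so [K:Q] = 4 (Klein four Galois group).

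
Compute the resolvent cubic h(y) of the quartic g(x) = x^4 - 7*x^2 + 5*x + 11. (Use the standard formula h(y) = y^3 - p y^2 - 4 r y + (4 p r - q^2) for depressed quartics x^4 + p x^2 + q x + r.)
h(y) = y^3 + 7*y^2 - 44*y - 333

Identify coefficients: p = -7, q = 5, r = 11.
Plug into h(y) = y^3 - p y^2 - 4 r y + (4 p r - q^2):
  h(y) = y^3 - (-7) y^2 - 4*(11) y + (4*(-7)*(11) - (5)^2)
       = y^3 + (7) y^2 + (-44) y + (-333).
Simplifying: h(y) = y^3 + 7*y^2 - 44*y - 333.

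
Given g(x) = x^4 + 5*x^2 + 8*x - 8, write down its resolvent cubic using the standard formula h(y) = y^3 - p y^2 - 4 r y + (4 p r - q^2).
h(y) = y^3 - 5*y^2 + 32*y - 224

Identify coefficients: p = 5, q = 8, r = -8.
Plug into h(y) = y^3 - p y^2 - 4 r y + (4 p r - q^2):
  h(y) = y^3 - (5) y^2 - 4*(-8) y + (4*(5)*(-8) - (8)^2)
       = y^3 + (-5) y^2 + (32) y + (-224).
Simplifying: h(y) = y^3 - 5*y^2 + 32*y - 224.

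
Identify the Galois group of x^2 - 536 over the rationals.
Gal(K/Q) = Z/2Z (cyclic of order 2)

x^2 - 536 is irreducible over Q since 536 is not a rational square. The splitting field Q(sqrt(536)) has degree 2 over Q, and its unique nontrivial automorphism is sqrt(536) ↦ -sqrt(536). Hence Gal(Q(sqrt(536))/Q) = Z/2Z.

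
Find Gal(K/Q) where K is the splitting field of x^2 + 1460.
Gal(K/Q) = Z/2Z (cyclic of order 2)

x^2 + 1460 is irreducible over Q since -1460 is not a rational square. The splitting field Q(sqrt(-1460)) has degree 2 over Q, and its unique nontrivial automorphism is sqrt(-1460) ↦ -sqrt(-1460). Hence Gal(Q(sqrt(-1460))/Q) = Z/2Z.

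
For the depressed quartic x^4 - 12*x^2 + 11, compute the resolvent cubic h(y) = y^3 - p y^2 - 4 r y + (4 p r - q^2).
h(y) = y^3 + 12*y^2 - 44*y - 528

Identify coefficients: p = -12, q = 0, r = 11.
Plug into h(y) = y^3 - p y^2 - 4 r y + (4 p r - q^2):
  h(y) = y^3 - (-12) y^2 - 4*(11) y + (4*(-12)*(11) - (0)^2)
       = y^3 + (12) y^2 + (-44) y + (-528).
Simplifying: h(y) = y^3 + 12*y^2 - 44*y - 528.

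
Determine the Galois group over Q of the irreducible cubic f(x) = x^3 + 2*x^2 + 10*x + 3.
Gal(K/Q) = S_3 (symmetric group of order 6)

Compute the discriminant of x^3 + (2)*x^2 + (10)*x + (3): Δ = -2859. Since Δ is not a rational square, the Galois group is not contained in A_3; it must be the full S_3 (irreducibility of the cubic rules out anything smaller).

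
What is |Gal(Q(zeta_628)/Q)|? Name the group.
|Gal(Q(zeta_628)/Q)| = phi(628) = 312; group ≅ (Z/628Z)^* ≅ Z/2Z × Z/156Z

The n-th cyclotomic polynomial Φ_628(x) is the minimal polynomial of zeta_628 over Q and has degree phi(628) = 312. So Q(zeta_628) is a degree-312 Galois extension with Galois group (Z/628Z)^*. By CRT, (Z/628Z)^* ≅ (Z/4Z)^* × (Z/157Z)^*. Each prime-power unit group is (Z/4Z)^* ≅ Z/2Z; (Z/157Z)^* ≅ Z/156Z. Hence Gal(Q(zeta_628)/Q) ≅ Z/2Z × Z/156Z.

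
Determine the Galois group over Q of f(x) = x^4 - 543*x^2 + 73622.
Gal(K/Q) = V_4 (Klein four-group, Z/2Z × Z/2Z)

f factors as (x^2 - 281)(x^2 - 262), so the splitting field is K = Q(sqrt(281), sqrt(262)). The elements 281, 262, 73622 are all non-squares in Q, so sqrt(281) and sqrt(262) generate independent quadratic extensions. Thus [K:Q] = 4 and Gal(K/Q) is generated by the two order-2 automorphisms sqrt(281) ↦ -sqrt(281) and sqrt(262) ↦ -sqrt(262), giving V_4.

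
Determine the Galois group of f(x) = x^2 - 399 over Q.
Gal(K/Q) = Z/2Z (cyclic of order 2)

x^2 - 399 is irreducible over Q since 399 is not a rational square. The splitting field Q(sqrt(399)) has degree 2 over Q, and its unique nontrivial automorphism is sqrt(399) ↦ -sqrt(399). Hence Gal(Q(sqrt(399))/Q) = Z/2Z.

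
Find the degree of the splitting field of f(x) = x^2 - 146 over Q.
[K:Q] = 2

The polynomial x^2 - 146 is irreducible over Q since 146 is not a perfect square. Its splitting field is Q(sqrt(146)), which has degree 2 over Q.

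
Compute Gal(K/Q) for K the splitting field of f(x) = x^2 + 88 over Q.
Gal(K/Q) = Z/2Z (cyclic of order 2)

x^2 + 88 is irreducible over Q since -88 is not a rational square. The splitting field Q(sqrt(-88)) has degree 2 over Q, and its unique nontrivial automorphism is sqrt(-88) ↦ -sqrt(-88). Hence Gal(Q(sqrt(-88))/Q) = Z/2Z.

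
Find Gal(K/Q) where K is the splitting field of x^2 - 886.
Gal(K/Q) = Z/2Z (cyclic of order 2)

x^2 - 886 is irreducible over Q since 886 is not a rational square. The splitting field Q(sqrt(886)) has degree 2 over Q, and its unique nontrivial automorphism is sqrt(886) ↦ -sqrt(886). Hence Gal(Q(sqrt(886))/Q) = Z/2Z.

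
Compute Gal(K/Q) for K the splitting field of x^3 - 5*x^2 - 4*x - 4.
Gal(K/Q) = S_3 (symmetric group of order 6)

Compute the discriminant of x^3 + (-5)*x^2 + (-4)*x + (-4): Δ = -3216. Since Δ is not a rational square, the Galois group is not contained in A_3; it must be the full S_3 (irreducibility of the cubic rules out anything smaller).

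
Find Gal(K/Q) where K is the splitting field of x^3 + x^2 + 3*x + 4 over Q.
Gal(K/Q) = S_3 (symmetric group of order 6)

Compute the discriminant of x^3 + (1)*x^2 + (3)*x + (4): Δ = -331. Since Δ is not a rational square, the Galois group is not contained in A_3; it must be the full S_3 (irreducibility of the cubic rules out anything smaller).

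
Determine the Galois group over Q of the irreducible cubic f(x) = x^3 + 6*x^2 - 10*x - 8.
Gal(K/Q) = S_3 (symmetric group of order 6)

Compute the discriminant of x^3 + (6)*x^2 + (-10)*x + (-8): Δ = 21424. Since Δ is not a rational square, the Galois group is not contained in A_3; it must be the full S_3 (irreducibility of the cubic rules out anything smaller).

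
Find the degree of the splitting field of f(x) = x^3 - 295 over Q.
[K:Q] = 6

x^3 - 295 has one real root r = 295^(1/3) and two complex roots r*zeta_3, r*zeta_3^2 where zeta_3 = e^(2*pi*i/3). The splitting field is Q(r, zeta_3). [Q(r):Q] = 3 and [Q(zeta_3):Q] = 2 with gcd = 1, so [Q(r, zeta_3):Q] = 3 * 2 = 6.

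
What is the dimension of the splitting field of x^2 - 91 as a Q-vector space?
[K:Q] = 2

The polynomial x^2 - 91 is irreducible over Q since 91 is not a perfect square. Its splitting field is Q(sqrt(91)), which has degree 2 over Q.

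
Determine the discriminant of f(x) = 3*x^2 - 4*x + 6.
Δ = -56

For a quadratic a x^2 + b x + c the discriminant is Δ = b^2 - 4ac = (-4)^2 - 4*(3)*(6) = 16 - (72) = -56.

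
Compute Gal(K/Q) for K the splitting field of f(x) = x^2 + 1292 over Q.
Gal(K/Q) = Z/2Z (cyclic of order 2)

x^2 + 1292 is irreducible over Q since -1292 is not a rational square. The splitting field Q(sqrt(-1292)) has degree 2 over Q, and its unique nontrivial automorphism is sqrt(-1292) ↦ -sqrt(-1292). Hence Gal(Q(sqrt(-1292))/Q) = Z/2Z.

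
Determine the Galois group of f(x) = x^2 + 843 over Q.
Gal(K/Q) = Z/2Z (cyclic of order 2)

x^2 + 843 is irreducible over Q since -843 is not a rational square. The splitting field Q(sqrt(-843)) has degree 2 over Q, and its unique nontrivial automorphism is sqrt(-843) ↦ -sqrt(-843). Hence Gal(Q(sqrt(-843))/Q) = Z/2Z.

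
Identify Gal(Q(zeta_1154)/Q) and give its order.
|Gal(Q(zeta_1154)/Q)| = phi(1154) = 576; group ≅ (Z/1154Z)^* ≅ Z/576Z

The n-th cyclotomic polynomial Φ_1154(x) is the minimal polynomial of zeta_1154 over Q and has degree phi(1154) = 576. So Q(zeta_1154) is a degree-576 Galois extension with Galois group (Z/1154Z)^*. By CRT, (Z/1154Z)^* ≅ (Z/2Z)^* × (Z/577Z)^*. Each prime-power unit group is (Z/2Z)^* ≅ trivial group (order 1); (Z/577Z)^* ≅ Z/576Z. Hence Gal(Q(zeta_1154)/Q) ≅ Z/576Z.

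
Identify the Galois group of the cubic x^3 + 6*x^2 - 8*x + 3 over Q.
Gal(K/Q) = S_3 (symmetric group of order 6)

Compute the discriminant of x^3 + (6)*x^2 + (-8)*x + (3): Δ = -1075. Since Δ is not a rational square, the Galois group is not contained in A_3; it must be the full S_3 (irreducibility of the cubic rules out anything smaller).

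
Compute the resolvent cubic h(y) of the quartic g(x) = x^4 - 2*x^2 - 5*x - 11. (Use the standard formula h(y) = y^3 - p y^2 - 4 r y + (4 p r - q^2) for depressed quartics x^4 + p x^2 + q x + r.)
h(y) = y^3 + 2*y^2 + 44*y + 63

Identify coefficients: p = -2, q = -5, r = -11.
Plug into h(y) = y^3 - p y^2 - 4 r y + (4 p r - q^2):
  h(y) = y^3 - (-2) y^2 - 4*(-11) y + (4*(-2)*(-11) - (-5)^2)
       = y^3 + (2) y^2 + (44) y + (63).
Simplifying: h(y) = y^3 + 2*y^2 + 44*y + 63.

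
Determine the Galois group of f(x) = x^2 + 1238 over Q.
Gal(K/Q) = Z/2Z (cyclic of order 2)

x^2 + 1238 is irreducible over Q since -1238 is not a rational square. The splitting field Q(sqrt(-1238)) has degree 2 over Q, and its unique nontrivial automorphism is sqrt(-1238) ↦ -sqrt(-1238). Hence Gal(Q(sqrt(-1238))/Q) = Z/2Z.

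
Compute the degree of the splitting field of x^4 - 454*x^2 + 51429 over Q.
[K:Q] = 4

f factors as (x^2 - 217)(x^2 - 237); the splitting field is K = Q(sqrt(217), sqrt(237)). Since 217, 237, and 51429 are all non-squares in Q, the three subfields Q(sqrt(217)), Q(sqrt(237)), Q(sqrt(51429)) are distinct degree-2 extensions, so [K:Q] = 4 (Klein four Galois group).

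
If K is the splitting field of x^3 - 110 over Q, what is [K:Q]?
[K:Q] = 6

x^3 - 110 has one real root r = 110^(1/3) and two complex roots r*zeta_3, r*zeta_3^2 where zeta_3 = e^(2*pi*i/3). The splitting field is Q(r, zeta_3). [Q(r):Q] = 3 and [Q(zeta_3):Q] = 2 with gcd = 1, so [Q(r, zeta_3):Q] = 3 * 2 = 6.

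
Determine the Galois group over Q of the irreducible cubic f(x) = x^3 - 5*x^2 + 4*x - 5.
Gal(K/Q) = S_3 (symmetric group of order 6)

Compute the discriminant of x^3 + (-5)*x^2 + (4)*x + (-5): Δ = -1231. Since Δ is not a rational square, the Galois group is not contained in A_3; it must be the full S_3 (irreducibility of the cubic rules out anything smaller).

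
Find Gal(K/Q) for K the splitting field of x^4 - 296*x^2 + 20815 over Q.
Gal(K/Q) = V_4 (Klein four-group, Z/2Z × Z/2Z)

f factors as (x^2 - 181)(x^2 - 115), so the splitting field is K = Q(sqrt(181), sqrt(115)). The elements 181, 115, 20815 are all non-squares in Q, so sqrt(181) and sqrt(115) generate independent quadratic extensions. Thus [K:Q] = 4 and Gal(K/Q) is generated by the two order-2 automorphisms sqrt(181) ↦ -sqrt(181) and sqrt(115) ↦ -sqrt(115), giving V_4.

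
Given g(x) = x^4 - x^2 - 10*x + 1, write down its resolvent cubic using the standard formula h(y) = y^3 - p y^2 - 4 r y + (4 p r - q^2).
h(y) = y^3 + y^2 - 4*y - 104

Identify coefficients: p = -1, q = -10, r = 1.
Plug into h(y) = y^3 - p y^2 - 4 r y + (4 p r - q^2):
  h(y) = y^3 - (-1) y^2 - 4*(1) y + (4*(-1)*(1) - (-10)^2)
       = y^3 + (1) y^2 + (-4) y + (-104).
Simplifying: h(y) = y^3 + y^2 - 4*y - 104.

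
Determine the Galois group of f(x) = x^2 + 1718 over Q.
Gal(K/Q) = Z/2Z (cyclic of order 2)

x^2 + 1718 is irreducible over Q since -1718 is not a rational square. The splitting field Q(sqrt(-1718)) has degree 2 over Q, and its unique nontrivial automorphism is sqrt(-1718) ↦ -sqrt(-1718). Hence Gal(Q(sqrt(-1718))/Q) = Z/2Z.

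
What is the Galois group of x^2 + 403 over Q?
Gal(K/Q) = Z/2Z (cyclic of order 2)

x^2 + 403 is irreducible over Q since -403 is not a rational square. The splitting field Q(sqrt(-403)) has degree 2 over Q, and its unique nontrivial automorphism is sqrt(-403) ↦ -sqrt(-403). Hence Gal(Q(sqrt(-403))/Q) = Z/2Z.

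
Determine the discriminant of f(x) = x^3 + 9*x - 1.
Δ = -2943

For a depressed cubic x^3 + p x + q the discriminant is Δ = -4 p^3 - 27 q^2 = -4*(9)^3 - 27*(-1)^2 = -2916 - 27 = -2943.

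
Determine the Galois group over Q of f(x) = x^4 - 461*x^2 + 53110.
Gal(K/Q) = V_4 (Klein four-group, Z/2Z × Z/2Z)

f factors as (x^2 - 235)(x^2 - 226), so the splitting field is K = Q(sqrt(235), sqrt(226)). The elements 235, 226, 53110 are all non-squares in Q, so sqrt(235) and sqrt(226) generate independent quadratic extensions. Thus [K:Q] = 4 and Gal(K/Q) is generated by the two order-2 automorphisms sqrt(235) ↦ -sqrt(235) and sqrt(226) ↦ -sqrt(226), giving V_4.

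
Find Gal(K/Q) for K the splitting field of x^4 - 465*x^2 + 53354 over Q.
Gal(K/Q) = V_4 (Klein four-group, Z/2Z × Z/2Z)

f factors as (x^2 - 206)(x^2 - 259), so the splitting field is K = Q(sqrt(206), sqrt(259)). The elements 206, 259, 53354 are all non-squares in Q, so sqrt(206) and sqrt(259) generate independent quadratic extensions. Thus [K:Q] = 4 and Gal(K/Q) is generated by the two order-2 automorphisms sqrt(206) ↦ -sqrt(206) and sqrt(259) ↦ -sqrt(259), giving V_4.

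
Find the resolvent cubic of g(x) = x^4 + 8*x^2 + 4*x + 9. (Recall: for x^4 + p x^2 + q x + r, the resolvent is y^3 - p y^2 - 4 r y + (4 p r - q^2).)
h(y) = y^3 - 8*y^2 - 36*y + 272

Identify coefficients: p = 8, q = 4, r = 9.
Plug into h(y) = y^3 - p y^2 - 4 r y + (4 p r - q^2):
  h(y) = y^3 - (8) y^2 - 4*(9) y + (4*(8)*(9) - (4)^2)
       = y^3 + (-8) y^2 + (-36) y + (272).
Simplifying: h(y) = y^3 - 8*y^2 - 36*y + 272.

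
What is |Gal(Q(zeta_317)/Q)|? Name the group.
|Gal(Q(zeta_317)/Q)| = phi(317) = 316; group ≅ (Z/317Z)^* ≅ Z/316Z

The n-th cyclotomic polynomial Φ_317(x) is the minimal polynomial of zeta_317 over Q and has degree phi(317) = 316. So Q(zeta_317) is a degree-316 Galois extension with Galois group (Z/317Z)^*. (Z/317Z)^* is cyclic since 317 is an odd prime power (or 4). Hence Gal(Q(zeta_317)/Q) ≅ Z/316Z.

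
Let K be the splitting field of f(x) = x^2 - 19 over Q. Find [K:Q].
[K:Q] = 2

The polynomial x^2 - 19 is irreducible over Q since 19 is not a perfect square. Its splitting field is Q(sqrt(19)), which has degree 2 over Q.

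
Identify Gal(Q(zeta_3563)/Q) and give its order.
|Gal(Q(zeta_3563)/Q)| = phi(3563) = 3048; group ≅ (Z/3563Z)^* ≅ Z/6Z × Z/508Z

The n-th cyclotomic polynomial Φ_3563(x) is the minimal polynomial of zeta_3563 over Q and has degree phi(3563) = 3048. So Q(zeta_3563) is a degree-3048 Galois extension with Galois group (Z/3563Z)^*. By CRT, (Z/3563Z)^* ≅ (Z/7Z)^* × (Z/509Z)^*. Each prime-power unit group is (Z/7Z)^* ≅ Z/6Z; (Z/509Z)^* ≅ Z/508Z. Hence Gal(Q(zeta_3563)/Q) ≅ Z/6Z × Z/508Z.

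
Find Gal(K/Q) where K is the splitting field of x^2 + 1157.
Gal(K/Q) = Z/2Z (cyclic of order 2)

x^2 + 1157 is irreducible over Q since -1157 is not a rational square. The splitting field Q(sqrt(-1157)) has degree 2 over Q, and its unique nontrivial automorphism is sqrt(-1157) ↦ -sqrt(-1157). Hence Gal(Q(sqrt(-1157))/Q) = Z/2Z.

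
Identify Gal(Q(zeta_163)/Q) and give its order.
|Gal(Q(zeta_163)/Q)| = phi(163) = 162; group ≅ (Z/163Z)^* ≅ Z/162Z

The n-th cyclotomic polynomial Φ_163(x) is the minimal polynomial of zeta_163 over Q and has degree phi(163) = 162. So Q(zeta_163) is a degree-162 Galois extension with Galois group (Z/163Z)^*. (Z/163Z)^* is cyclic since 163 is an odd prime power (or 4). Hence Gal(Q(zeta_163)/Q) ≅ Z/162Z.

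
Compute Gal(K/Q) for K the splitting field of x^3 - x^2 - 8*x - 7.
Gal(K/Q) = S_3 (symmetric group of order 6)

Compute the discriminant of x^3 + (-1)*x^2 + (-8)*x + (-7): Δ = -247. Since Δ is not a rational square, the Galois group is not contained in A_3; it must be the full S_3 (irreducibility of the cubic rules out anything smaller).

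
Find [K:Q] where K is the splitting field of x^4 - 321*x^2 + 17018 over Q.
[K:Q] = 4

f factors as (x^2 - 254)(x^2 - 67); the splitting field is K = Q(sqrt(254), sqrt(67)). Since 254, 67, and 17018 are all non-squares in Q, the three subfields Q(sqrt(254)), Q(sqrt(67)), Q(sqrt(17018)) are distinct degree-2 extensions, so [K:Q] = 4 (Klein four Galois group).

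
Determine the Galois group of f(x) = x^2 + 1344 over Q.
Gal(K/Q) = Z/2Z (cyclic of order 2)

x^2 + 1344 is irreducible over Q since -1344 is not a rational square. The splitting field Q(sqrt(-1344)) has degree 2 over Q, and its unique nontrivial automorphism is sqrt(-1344) ↦ -sqrt(-1344). Hence Gal(Q(sqrt(-1344))/Q) = Z/2Z.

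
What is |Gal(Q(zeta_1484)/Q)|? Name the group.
|Gal(Q(zeta_1484)/Q)| = phi(1484) = 624; group ≅ (Z/1484Z)^* ≅ Z/2Z × Z/6Z × Z/52Z

The n-th cyclotomic polynomial Φ_1484(x) is the minimal polynomial of zeta_1484 over Q and has degree phi(1484) = 624. So Q(zeta_1484) is a degree-624 Galois extension with Galois group (Z/1484Z)^*. By CRT, (Z/1484Z)^* ≅ (Z/4Z)^* × (Z/7Z)^* × (Z/53Z)^*. Each prime-power unit group is (Z/4Z)^* ≅ Z/2Z; (Z/7Z)^* ≅ Z/6Z; (Z/53Z)^* ≅ Z/52Z. Hence Gal(Q(zeta_1484)/Q) ≅ Z/2Z × Z/6Z × Z/52Z.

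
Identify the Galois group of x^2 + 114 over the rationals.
Gal(K/Q) = Z/2Z (cyclic of order 2)

x^2 + 114 is irreducible over Q since -114 is not a rational square. The splitting field Q(sqrt(-114)) has degree 2 over Q, and its unique nontrivial automorphism is sqrt(-114) ↦ -sqrt(-114). Hence Gal(Q(sqrt(-114))/Q) = Z/2Z.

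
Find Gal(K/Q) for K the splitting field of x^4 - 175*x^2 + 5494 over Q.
Gal(K/Q) = V_4 (Klein four-group, Z/2Z × Z/2Z)

f factors as (x^2 - 41)(x^2 - 134), so the splitting field is K = Q(sqrt(41), sqrt(134)). The elements 41, 134, 5494 are all non-squares in Q, so sqrt(41) and sqrt(134) generate independent quadratic extensions. Thus [K:Q] = 4 and Gal(K/Q) is generated by the two order-2 automorphisms sqrt(41) ↦ -sqrt(41) and sqrt(134) ↦ -sqrt(134), giving V_4.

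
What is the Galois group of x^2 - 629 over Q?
Gal(K/Q) = Z/2Z (cyclic of order 2)

x^2 - 629 is irreducible over Q since 629 is not a rational square. The splitting field Q(sqrt(629)) has degree 2 over Q, and its unique nontrivial automorphism is sqrt(629) ↦ -sqrt(629). Hence Gal(Q(sqrt(629))/Q) = Z/2Z.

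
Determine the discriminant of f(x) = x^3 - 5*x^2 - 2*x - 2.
Δ = -1336

For x^3 + a x^2 + b x + c the discriminant is Δ = 18 a b c - 4 a^3 c + a^2 b^2 - 4 b^3 - 27 c^2.
Plug a = -5, b = -2, c = -2:
  18*(-5)*(-2)*(-2) - 4*(-5)^3*(-2) + (-5)^2*(-2)^2 - 4*(-2)^3 - 27*(-2)^2
  = -360 + (-1000) + 100 + (32) + (-108)
  = -1336.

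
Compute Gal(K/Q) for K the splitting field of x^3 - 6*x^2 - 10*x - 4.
Gal(K/Q) = S_3 (symmetric group of order 6)

Compute the discriminant of x^3 + (-6)*x^2 + (-10)*x + (-4): Δ = -608. Since Δ is not a rational square, the Galois group is not contained in A_3; it must be the full S_3 (irreducibility of the cubic rules out anything smaller).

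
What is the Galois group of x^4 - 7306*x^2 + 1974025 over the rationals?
Gal(K/Q) = Z/2Z (cyclic of order 2)

f factors as (x^2 - 7025)(x^2 - 281), so the splitting field is K = Q(sqrt(7025), sqrt(281)). The squarefree part of 7025 is 281 and the squarefree part of 281 is also 281, so sqrt(7025) and sqrt(281) are both rational multiples of sqrt(281). Hence Q(sqrt(7025)) = Q(sqrt(281)) = Q(sqrt(281)), and the splitting field collapses to a single degree-2 extension with Galois group Z/2Z.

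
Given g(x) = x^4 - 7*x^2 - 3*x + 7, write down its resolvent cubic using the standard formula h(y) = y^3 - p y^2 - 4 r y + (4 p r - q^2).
h(y) = y^3 + 7*y^2 - 28*y - 205

Identify coefficients: p = -7, q = -3, r = 7.
Plug into h(y) = y^3 - p y^2 - 4 r y + (4 p r - q^2):
  h(y) = y^3 - (-7) y^2 - 4*(7) y + (4*(-7)*(7) - (-3)^2)
       = y^3 + (7) y^2 + (-28) y + (-205).
Simplifying: h(y) = y^3 + 7*y^2 - 28*y - 205.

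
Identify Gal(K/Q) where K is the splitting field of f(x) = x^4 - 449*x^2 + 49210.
Gal(K/Q) = V_4 (Klein four-group, Z/2Z × Z/2Z)

f factors as (x^2 - 190)(x^2 - 259), so the splitting field is K = Q(sqrt(190), sqrt(259)). The elements 190, 259, 49210 are all non-squares in Q, so sqrt(190) and sqrt(259) generate independent quadratic extensions. Thus [K:Q] = 4 and Gal(K/Q) is generated by the two order-2 automorphisms sqrt(190) ↦ -sqrt(190) and sqrt(259) ↦ -sqrt(259), giving V_4.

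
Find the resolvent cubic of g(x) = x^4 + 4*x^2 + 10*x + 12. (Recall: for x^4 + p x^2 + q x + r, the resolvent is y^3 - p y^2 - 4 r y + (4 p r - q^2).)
h(y) = y^3 - 4*y^2 - 48*y + 92

Identify coefficients: p = 4, q = 10, r = 12.
Plug into h(y) = y^3 - p y^2 - 4 r y + (4 p r - q^2):
  h(y) = y^3 - (4) y^2 - 4*(12) y + (4*(4)*(12) - (10)^2)
       = y^3 + (-4) y^2 + (-48) y + (92).
Simplifying: h(y) = y^3 - 4*y^2 - 48*y + 92.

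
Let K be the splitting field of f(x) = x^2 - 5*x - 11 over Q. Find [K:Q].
[K:Q] = 2

The discriminant of x^2 + (-5)*x + (-11) is b^2 - 4c = 25 - (-44) = 69. Since 69 is not a perfect square in Q, the polynomial is irreducible over Q. Its two roots generate a degree-2 extension, so [K:Q] = 2.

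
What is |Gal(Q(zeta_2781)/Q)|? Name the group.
|Gal(Q(zeta_2781)/Q)| = phi(2781) = 1836; group ≅ (Z/2781Z)^* ≅ Z/18Z × Z/102Z

The n-th cyclotomic polynomial Φ_2781(x) is the minimal polynomial of zeta_2781 over Q and has degree phi(2781) = 1836. So Q(zeta_2781) is a degree-1836 Galois extension with Galois group (Z/2781Z)^*. By CRT, (Z/2781Z)^* ≅ (Z/27Z)^* × (Z/103Z)^*. Each prime-power unit group is (Z/27Z)^* ≅ Z/18Z; (Z/103Z)^* ≅ Z/102Z. Hence Gal(Q(zeta_2781)/Q) ≅ Z/18Z × Z/102Z.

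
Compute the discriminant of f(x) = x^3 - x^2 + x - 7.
Δ = -1228

For x^3 + a x^2 + b x + c the discriminant is Δ = 18 a b c - 4 a^3 c + a^2 b^2 - 4 b^3 - 27 c^2.
Plug a = -1, b = 1, c = -7:
  18*(-1)*(1)*(-7) - 4*(-1)^3*(-7) + (-1)^2*(1)^2 - 4*(1)^3 - 27*(-7)^2
  = 126 + (-28) + 1 + (-4) + (-1323)
  = -1228.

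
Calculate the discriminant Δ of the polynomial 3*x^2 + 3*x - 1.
Δ = 21

For a quadratic a x^2 + b x + c the discriminant is Δ = b^2 - 4ac = (3)^2 - 4*(3)*(-1) = 9 - (-12) = 21.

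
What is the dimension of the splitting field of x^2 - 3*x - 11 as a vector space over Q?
[K:Q] = 2

The discriminant of x^2 + (-3)*x + (-11) is b^2 - 4c = 9 - (-44) = 53. Since 53 is not a perfect square in Q, the polynomial is irreducible over Q. Its two roots generate a degree-2 extension, so [K:Q] = 2.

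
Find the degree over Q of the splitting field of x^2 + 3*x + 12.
[K:Q] = 2

The discriminant of x^2 + (3)*x + (12) is b^2 - 4c = 9 - (48) = -39. Since -39 is not a perfect square in Q, the polynomial is irreducible over Q. Its two roots generate a degree-2 extension, so [K:Q] = 2.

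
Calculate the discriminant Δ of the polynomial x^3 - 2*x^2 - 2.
Δ = -172

For x^3 + a x^2 + b x + c the discriminant is Δ = 18 a b c - 4 a^3 c + a^2 b^2 - 4 b^3 - 27 c^2.
Plug a = -2, b = 0, c = -2:
  18*(-2)*(0)*(-2) - 4*(-2)^3*(-2) + (-2)^2*(0)^2 - 4*(0)^3 - 27*(-2)^2
  = 0 + (-64) + 0 + (0) + (-108)
  = -172.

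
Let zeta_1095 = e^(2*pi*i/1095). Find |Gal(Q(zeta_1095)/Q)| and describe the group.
|Gal(Q(zeta_1095)/Q)| = phi(1095) = 576; group ≅ (Z/1095Z)^* ≅ Z/2Z × Z/4Z × Z/72Z

The n-th cyclotomic polynomial Φ_1095(x) is the minimal polynomial of zeta_1095 over Q and has degree phi(1095) = 576. So Q(zeta_1095) is a degree-576 Galois extension with Galois group (Z/1095Z)^*. By CRT, (Z/1095Z)^* ≅ (Z/3Z)^* × (Z/5Z)^* × (Z/73Z)^*. Each prime-power unit group is (Z/3Z)^* ≅ Z/2Z; (Z/5Z)^* ≅ Z/4Z; (Z/73Z)^* ≅ Z/72Z. Hence Gal(Q(zeta_1095)/Q) ≅ Z/2Z × Z/4Z × Z/72Z.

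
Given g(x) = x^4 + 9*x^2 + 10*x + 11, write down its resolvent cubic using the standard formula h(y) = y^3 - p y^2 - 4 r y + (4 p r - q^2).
h(y) = y^3 - 9*y^2 - 44*y + 296

Identify coefficients: p = 9, q = 10, r = 11.
Plug into h(y) = y^3 - p y^2 - 4 r y + (4 p r - q^2):
  h(y) = y^3 - (9) y^2 - 4*(11) y + (4*(9)*(11) - (10)^2)
       = y^3 + (-9) y^2 + (-44) y + (296).
Simplifying: h(y) = y^3 - 9*y^2 - 44*y + 296.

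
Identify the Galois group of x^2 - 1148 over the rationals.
Gal(K/Q) = Z/2Z (cyclic of order 2)

x^2 - 1148 is irreducible over Q since 1148 is not a rational square. The splitting field Q(sqrt(1148)) has degree 2 over Q, and its unique nontrivial automorphism is sqrt(1148) ↦ -sqrt(1148). Hence Gal(Q(sqrt(1148))/Q) = Z/2Z.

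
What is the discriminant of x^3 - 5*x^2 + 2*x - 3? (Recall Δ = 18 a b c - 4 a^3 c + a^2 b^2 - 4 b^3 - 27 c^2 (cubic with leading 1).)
Δ = -1135

For x^3 + a x^2 + b x + c the discriminant is Δ = 18 a b c - 4 a^3 c + a^2 b^2 - 4 b^3 - 27 c^2.
Plug a = -5, b = 2, c = -3:
  18*(-5)*(2)*(-3) - 4*(-5)^3*(-3) + (-5)^2*(2)^2 - 4*(2)^3 - 27*(-3)^2
  = 540 + (-1500) + 100 + (-32) + (-243)
  = -1135.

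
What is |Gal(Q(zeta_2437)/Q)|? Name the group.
|Gal(Q(zeta_2437)/Q)| = phi(2437) = 2436; group ≅ (Z/2437Z)^* ≅ Z/2436Z

The n-th cyclotomic polynomial Φ_2437(x) is the minimal polynomial of zeta_2437 over Q and has degree phi(2437) = 2436. So Q(zeta_2437) is a degree-2436 Galois extension with Galois group (Z/2437Z)^*. (Z/2437Z)^* is cyclic since 2437 is an odd prime power (or 4). Hence Gal(Q(zeta_2437)/Q) ≅ Z/2436Z.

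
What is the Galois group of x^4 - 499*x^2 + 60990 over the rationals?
Gal(K/Q) = V_4 (Klein four-group, Z/2Z × Z/2Z)

f factors as (x^2 - 285)(x^2 - 214), so the splitting field is K = Q(sqrt(285), sqrt(214)). The elements 285, 214, 60990 are all non-squares in Q, so sqrt(285) and sqrt(214) generate independent quadratic extensions. Thus [K:Q] = 4 and Gal(K/Q) is generated by the two order-2 automorphisms sqrt(285) ↦ -sqrt(285) and sqrt(214) ↦ -sqrt(214), giving V_4.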